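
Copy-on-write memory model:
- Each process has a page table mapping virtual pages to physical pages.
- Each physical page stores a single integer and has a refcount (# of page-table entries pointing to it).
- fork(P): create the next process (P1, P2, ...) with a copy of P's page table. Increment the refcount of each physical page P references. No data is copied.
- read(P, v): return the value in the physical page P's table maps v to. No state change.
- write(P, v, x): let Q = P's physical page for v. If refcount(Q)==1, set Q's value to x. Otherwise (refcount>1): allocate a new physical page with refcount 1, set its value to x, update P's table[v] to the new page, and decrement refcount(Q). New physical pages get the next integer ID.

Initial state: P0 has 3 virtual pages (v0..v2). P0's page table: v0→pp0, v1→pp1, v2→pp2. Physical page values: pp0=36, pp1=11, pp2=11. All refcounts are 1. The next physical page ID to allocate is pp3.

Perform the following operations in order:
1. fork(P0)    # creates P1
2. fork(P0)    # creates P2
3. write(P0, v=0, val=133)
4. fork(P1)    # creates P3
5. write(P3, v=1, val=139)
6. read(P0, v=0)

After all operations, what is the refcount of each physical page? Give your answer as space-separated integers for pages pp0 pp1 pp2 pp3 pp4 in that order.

Op 1: fork(P0) -> P1. 3 ppages; refcounts: pp0:2 pp1:2 pp2:2
Op 2: fork(P0) -> P2. 3 ppages; refcounts: pp0:3 pp1:3 pp2:3
Op 3: write(P0, v0, 133). refcount(pp0)=3>1 -> COPY to pp3. 4 ppages; refcounts: pp0:2 pp1:3 pp2:3 pp3:1
Op 4: fork(P1) -> P3. 4 ppages; refcounts: pp0:3 pp1:4 pp2:4 pp3:1
Op 5: write(P3, v1, 139). refcount(pp1)=4>1 -> COPY to pp4. 5 ppages; refcounts: pp0:3 pp1:3 pp2:4 pp3:1 pp4:1
Op 6: read(P0, v0) -> 133. No state change.

Answer: 3 3 4 1 1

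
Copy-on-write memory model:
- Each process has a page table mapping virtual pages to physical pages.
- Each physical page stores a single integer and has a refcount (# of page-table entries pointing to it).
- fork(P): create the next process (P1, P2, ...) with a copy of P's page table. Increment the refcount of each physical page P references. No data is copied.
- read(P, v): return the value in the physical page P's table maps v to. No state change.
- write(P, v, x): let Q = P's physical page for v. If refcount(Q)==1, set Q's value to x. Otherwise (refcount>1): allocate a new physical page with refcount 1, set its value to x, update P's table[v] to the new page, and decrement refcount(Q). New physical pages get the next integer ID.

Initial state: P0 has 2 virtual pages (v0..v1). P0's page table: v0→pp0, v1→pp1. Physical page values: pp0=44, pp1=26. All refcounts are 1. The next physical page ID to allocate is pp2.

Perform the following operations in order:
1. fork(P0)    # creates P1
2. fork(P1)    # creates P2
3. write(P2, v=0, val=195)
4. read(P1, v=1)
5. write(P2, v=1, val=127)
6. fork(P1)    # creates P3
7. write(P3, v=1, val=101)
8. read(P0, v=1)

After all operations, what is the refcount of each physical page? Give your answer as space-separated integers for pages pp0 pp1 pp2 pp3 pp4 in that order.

Op 1: fork(P0) -> P1. 2 ppages; refcounts: pp0:2 pp1:2
Op 2: fork(P1) -> P2. 2 ppages; refcounts: pp0:3 pp1:3
Op 3: write(P2, v0, 195). refcount(pp0)=3>1 -> COPY to pp2. 3 ppages; refcounts: pp0:2 pp1:3 pp2:1
Op 4: read(P1, v1) -> 26. No state change.
Op 5: write(P2, v1, 127). refcount(pp1)=3>1 -> COPY to pp3. 4 ppages; refcounts: pp0:2 pp1:2 pp2:1 pp3:1
Op 6: fork(P1) -> P3. 4 ppages; refcounts: pp0:3 pp1:3 pp2:1 pp3:1
Op 7: write(P3, v1, 101). refcount(pp1)=3>1 -> COPY to pp4. 5 ppages; refcounts: pp0:3 pp1:2 pp2:1 pp3:1 pp4:1
Op 8: read(P0, v1) -> 26. No state change.

Answer: 3 2 1 1 1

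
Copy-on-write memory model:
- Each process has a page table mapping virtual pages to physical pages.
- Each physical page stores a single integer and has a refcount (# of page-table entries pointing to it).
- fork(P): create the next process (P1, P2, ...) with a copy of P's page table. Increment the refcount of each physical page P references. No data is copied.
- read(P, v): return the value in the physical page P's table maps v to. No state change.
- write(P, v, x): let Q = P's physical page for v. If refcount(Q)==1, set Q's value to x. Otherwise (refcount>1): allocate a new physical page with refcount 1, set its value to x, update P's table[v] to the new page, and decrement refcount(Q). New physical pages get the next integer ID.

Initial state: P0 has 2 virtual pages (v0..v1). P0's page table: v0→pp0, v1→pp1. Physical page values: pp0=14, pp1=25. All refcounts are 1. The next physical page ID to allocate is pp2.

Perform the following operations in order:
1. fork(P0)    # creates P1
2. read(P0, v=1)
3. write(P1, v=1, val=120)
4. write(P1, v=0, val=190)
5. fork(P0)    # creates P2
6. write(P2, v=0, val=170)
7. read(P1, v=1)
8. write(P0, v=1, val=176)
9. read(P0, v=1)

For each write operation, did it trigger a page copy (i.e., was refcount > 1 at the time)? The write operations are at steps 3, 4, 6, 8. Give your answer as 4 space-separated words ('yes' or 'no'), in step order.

Op 1: fork(P0) -> P1. 2 ppages; refcounts: pp0:2 pp1:2
Op 2: read(P0, v1) -> 25. No state change.
Op 3: write(P1, v1, 120). refcount(pp1)=2>1 -> COPY to pp2. 3 ppages; refcounts: pp0:2 pp1:1 pp2:1
Op 4: write(P1, v0, 190). refcount(pp0)=2>1 -> COPY to pp3. 4 ppages; refcounts: pp0:1 pp1:1 pp2:1 pp3:1
Op 5: fork(P0) -> P2. 4 ppages; refcounts: pp0:2 pp1:2 pp2:1 pp3:1
Op 6: write(P2, v0, 170). refcount(pp0)=2>1 -> COPY to pp4. 5 ppages; refcounts: pp0:1 pp1:2 pp2:1 pp3:1 pp4:1
Op 7: read(P1, v1) -> 120. No state change.
Op 8: write(P0, v1, 176). refcount(pp1)=2>1 -> COPY to pp5. 6 ppages; refcounts: pp0:1 pp1:1 pp2:1 pp3:1 pp4:1 pp5:1
Op 9: read(P0, v1) -> 176. No state change.

yes yes yes yes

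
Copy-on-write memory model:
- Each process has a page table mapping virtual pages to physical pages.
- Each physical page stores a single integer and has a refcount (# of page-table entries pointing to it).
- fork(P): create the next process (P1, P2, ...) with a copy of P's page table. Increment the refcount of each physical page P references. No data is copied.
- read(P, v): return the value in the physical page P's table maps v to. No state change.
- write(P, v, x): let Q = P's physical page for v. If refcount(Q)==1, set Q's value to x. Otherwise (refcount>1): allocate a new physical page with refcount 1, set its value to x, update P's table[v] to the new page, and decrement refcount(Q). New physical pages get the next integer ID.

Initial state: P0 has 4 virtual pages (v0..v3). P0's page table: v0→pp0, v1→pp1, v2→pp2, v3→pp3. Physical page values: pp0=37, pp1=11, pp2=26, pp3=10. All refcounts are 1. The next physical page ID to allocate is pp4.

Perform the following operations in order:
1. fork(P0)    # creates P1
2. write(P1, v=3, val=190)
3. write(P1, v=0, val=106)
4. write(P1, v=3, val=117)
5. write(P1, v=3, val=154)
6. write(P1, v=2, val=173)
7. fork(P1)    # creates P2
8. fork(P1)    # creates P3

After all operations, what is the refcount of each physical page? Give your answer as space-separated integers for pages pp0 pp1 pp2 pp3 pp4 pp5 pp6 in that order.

Op 1: fork(P0) -> P1. 4 ppages; refcounts: pp0:2 pp1:2 pp2:2 pp3:2
Op 2: write(P1, v3, 190). refcount(pp3)=2>1 -> COPY to pp4. 5 ppages; refcounts: pp0:2 pp1:2 pp2:2 pp3:1 pp4:1
Op 3: write(P1, v0, 106). refcount(pp0)=2>1 -> COPY to pp5. 6 ppages; refcounts: pp0:1 pp1:2 pp2:2 pp3:1 pp4:1 pp5:1
Op 4: write(P1, v3, 117). refcount(pp4)=1 -> write in place. 6 ppages; refcounts: pp0:1 pp1:2 pp2:2 pp3:1 pp4:1 pp5:1
Op 5: write(P1, v3, 154). refcount(pp4)=1 -> write in place. 6 ppages; refcounts: pp0:1 pp1:2 pp2:2 pp3:1 pp4:1 pp5:1
Op 6: write(P1, v2, 173). refcount(pp2)=2>1 -> COPY to pp6. 7 ppages; refcounts: pp0:1 pp1:2 pp2:1 pp3:1 pp4:1 pp5:1 pp6:1
Op 7: fork(P1) -> P2. 7 ppages; refcounts: pp0:1 pp1:3 pp2:1 pp3:1 pp4:2 pp5:2 pp6:2
Op 8: fork(P1) -> P3. 7 ppages; refcounts: pp0:1 pp1:4 pp2:1 pp3:1 pp4:3 pp5:3 pp6:3

Answer: 1 4 1 1 3 3 3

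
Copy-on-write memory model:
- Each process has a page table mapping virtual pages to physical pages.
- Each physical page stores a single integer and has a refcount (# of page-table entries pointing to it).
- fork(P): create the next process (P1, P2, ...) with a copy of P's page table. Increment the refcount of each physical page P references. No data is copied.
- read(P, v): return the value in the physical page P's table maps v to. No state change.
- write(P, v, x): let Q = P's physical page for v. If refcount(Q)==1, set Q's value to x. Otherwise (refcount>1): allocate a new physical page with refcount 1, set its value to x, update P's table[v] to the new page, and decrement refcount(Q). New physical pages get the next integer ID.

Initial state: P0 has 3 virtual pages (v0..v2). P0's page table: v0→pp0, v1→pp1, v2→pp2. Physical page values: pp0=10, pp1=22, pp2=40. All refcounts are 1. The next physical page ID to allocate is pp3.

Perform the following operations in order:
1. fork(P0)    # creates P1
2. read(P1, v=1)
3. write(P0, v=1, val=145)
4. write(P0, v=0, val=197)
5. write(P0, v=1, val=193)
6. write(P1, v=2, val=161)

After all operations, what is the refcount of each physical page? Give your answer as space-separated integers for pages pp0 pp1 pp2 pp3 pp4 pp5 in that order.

Answer: 1 1 1 1 1 1

Derivation:
Op 1: fork(P0) -> P1. 3 ppages; refcounts: pp0:2 pp1:2 pp2:2
Op 2: read(P1, v1) -> 22. No state change.
Op 3: write(P0, v1, 145). refcount(pp1)=2>1 -> COPY to pp3. 4 ppages; refcounts: pp0:2 pp1:1 pp2:2 pp3:1
Op 4: write(P0, v0, 197). refcount(pp0)=2>1 -> COPY to pp4. 5 ppages; refcounts: pp0:1 pp1:1 pp2:2 pp3:1 pp4:1
Op 5: write(P0, v1, 193). refcount(pp3)=1 -> write in place. 5 ppages; refcounts: pp0:1 pp1:1 pp2:2 pp3:1 pp4:1
Op 6: write(P1, v2, 161). refcount(pp2)=2>1 -> COPY to pp5. 6 ppages; refcounts: pp0:1 pp1:1 pp2:1 pp3:1 pp4:1 pp5:1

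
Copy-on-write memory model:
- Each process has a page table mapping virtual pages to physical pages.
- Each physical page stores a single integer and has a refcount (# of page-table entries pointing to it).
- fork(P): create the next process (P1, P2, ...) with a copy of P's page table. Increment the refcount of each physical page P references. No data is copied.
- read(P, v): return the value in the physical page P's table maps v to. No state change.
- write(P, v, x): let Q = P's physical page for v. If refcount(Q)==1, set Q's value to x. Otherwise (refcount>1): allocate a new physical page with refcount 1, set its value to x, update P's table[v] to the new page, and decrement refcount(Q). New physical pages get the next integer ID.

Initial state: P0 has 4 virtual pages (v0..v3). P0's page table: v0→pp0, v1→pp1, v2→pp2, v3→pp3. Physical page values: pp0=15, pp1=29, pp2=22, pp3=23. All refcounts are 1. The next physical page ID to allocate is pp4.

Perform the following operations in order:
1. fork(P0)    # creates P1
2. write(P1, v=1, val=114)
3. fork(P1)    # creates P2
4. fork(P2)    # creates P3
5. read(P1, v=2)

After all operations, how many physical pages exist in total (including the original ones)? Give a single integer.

Answer: 5

Derivation:
Op 1: fork(P0) -> P1. 4 ppages; refcounts: pp0:2 pp1:2 pp2:2 pp3:2
Op 2: write(P1, v1, 114). refcount(pp1)=2>1 -> COPY to pp4. 5 ppages; refcounts: pp0:2 pp1:1 pp2:2 pp3:2 pp4:1
Op 3: fork(P1) -> P2. 5 ppages; refcounts: pp0:3 pp1:1 pp2:3 pp3:3 pp4:2
Op 4: fork(P2) -> P3. 5 ppages; refcounts: pp0:4 pp1:1 pp2:4 pp3:4 pp4:3
Op 5: read(P1, v2) -> 22. No state change.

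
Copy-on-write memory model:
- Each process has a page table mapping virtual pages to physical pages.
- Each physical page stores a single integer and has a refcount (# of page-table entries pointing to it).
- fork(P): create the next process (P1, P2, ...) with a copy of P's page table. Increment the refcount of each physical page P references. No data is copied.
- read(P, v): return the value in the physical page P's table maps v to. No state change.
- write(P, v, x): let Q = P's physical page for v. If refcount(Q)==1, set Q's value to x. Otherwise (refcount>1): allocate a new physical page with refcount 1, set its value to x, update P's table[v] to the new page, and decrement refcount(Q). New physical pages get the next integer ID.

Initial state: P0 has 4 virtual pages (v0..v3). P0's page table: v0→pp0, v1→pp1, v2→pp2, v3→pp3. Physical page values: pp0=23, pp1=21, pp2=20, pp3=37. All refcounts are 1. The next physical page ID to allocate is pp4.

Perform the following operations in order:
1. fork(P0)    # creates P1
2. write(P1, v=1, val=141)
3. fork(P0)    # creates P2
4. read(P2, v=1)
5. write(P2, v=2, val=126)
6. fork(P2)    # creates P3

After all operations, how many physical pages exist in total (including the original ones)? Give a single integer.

Answer: 6

Derivation:
Op 1: fork(P0) -> P1. 4 ppages; refcounts: pp0:2 pp1:2 pp2:2 pp3:2
Op 2: write(P1, v1, 141). refcount(pp1)=2>1 -> COPY to pp4. 5 ppages; refcounts: pp0:2 pp1:1 pp2:2 pp3:2 pp4:1
Op 3: fork(P0) -> P2. 5 ppages; refcounts: pp0:3 pp1:2 pp2:3 pp3:3 pp4:1
Op 4: read(P2, v1) -> 21. No state change.
Op 5: write(P2, v2, 126). refcount(pp2)=3>1 -> COPY to pp5. 6 ppages; refcounts: pp0:3 pp1:2 pp2:2 pp3:3 pp4:1 pp5:1
Op 6: fork(P2) -> P3. 6 ppages; refcounts: pp0:4 pp1:3 pp2:2 pp3:4 pp4:1 pp5:2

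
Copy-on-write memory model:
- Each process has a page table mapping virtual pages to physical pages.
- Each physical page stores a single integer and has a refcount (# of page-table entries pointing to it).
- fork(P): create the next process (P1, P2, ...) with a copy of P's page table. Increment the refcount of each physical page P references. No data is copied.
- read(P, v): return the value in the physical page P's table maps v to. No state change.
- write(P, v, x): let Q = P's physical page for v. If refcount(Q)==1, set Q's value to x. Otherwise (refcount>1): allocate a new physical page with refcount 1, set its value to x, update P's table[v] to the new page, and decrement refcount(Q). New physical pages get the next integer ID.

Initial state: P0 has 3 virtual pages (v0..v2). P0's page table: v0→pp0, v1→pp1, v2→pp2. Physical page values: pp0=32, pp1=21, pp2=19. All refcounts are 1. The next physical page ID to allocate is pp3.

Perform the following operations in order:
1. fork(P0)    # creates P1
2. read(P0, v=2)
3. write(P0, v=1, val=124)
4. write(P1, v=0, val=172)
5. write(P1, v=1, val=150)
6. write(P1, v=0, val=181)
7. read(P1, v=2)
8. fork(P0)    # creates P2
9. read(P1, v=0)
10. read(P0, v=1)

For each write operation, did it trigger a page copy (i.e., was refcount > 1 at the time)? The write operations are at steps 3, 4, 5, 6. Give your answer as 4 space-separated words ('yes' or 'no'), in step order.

Op 1: fork(P0) -> P1. 3 ppages; refcounts: pp0:2 pp1:2 pp2:2
Op 2: read(P0, v2) -> 19. No state change.
Op 3: write(P0, v1, 124). refcount(pp1)=2>1 -> COPY to pp3. 4 ppages; refcounts: pp0:2 pp1:1 pp2:2 pp3:1
Op 4: write(P1, v0, 172). refcount(pp0)=2>1 -> COPY to pp4. 5 ppages; refcounts: pp0:1 pp1:1 pp2:2 pp3:1 pp4:1
Op 5: write(P1, v1, 150). refcount(pp1)=1 -> write in place. 5 ppages; refcounts: pp0:1 pp1:1 pp2:2 pp3:1 pp4:1
Op 6: write(P1, v0, 181). refcount(pp4)=1 -> write in place. 5 ppages; refcounts: pp0:1 pp1:1 pp2:2 pp3:1 pp4:1
Op 7: read(P1, v2) -> 19. No state change.
Op 8: fork(P0) -> P2. 5 ppages; refcounts: pp0:2 pp1:1 pp2:3 pp3:2 pp4:1
Op 9: read(P1, v0) -> 181. No state change.
Op 10: read(P0, v1) -> 124. No state change.

yes yes no no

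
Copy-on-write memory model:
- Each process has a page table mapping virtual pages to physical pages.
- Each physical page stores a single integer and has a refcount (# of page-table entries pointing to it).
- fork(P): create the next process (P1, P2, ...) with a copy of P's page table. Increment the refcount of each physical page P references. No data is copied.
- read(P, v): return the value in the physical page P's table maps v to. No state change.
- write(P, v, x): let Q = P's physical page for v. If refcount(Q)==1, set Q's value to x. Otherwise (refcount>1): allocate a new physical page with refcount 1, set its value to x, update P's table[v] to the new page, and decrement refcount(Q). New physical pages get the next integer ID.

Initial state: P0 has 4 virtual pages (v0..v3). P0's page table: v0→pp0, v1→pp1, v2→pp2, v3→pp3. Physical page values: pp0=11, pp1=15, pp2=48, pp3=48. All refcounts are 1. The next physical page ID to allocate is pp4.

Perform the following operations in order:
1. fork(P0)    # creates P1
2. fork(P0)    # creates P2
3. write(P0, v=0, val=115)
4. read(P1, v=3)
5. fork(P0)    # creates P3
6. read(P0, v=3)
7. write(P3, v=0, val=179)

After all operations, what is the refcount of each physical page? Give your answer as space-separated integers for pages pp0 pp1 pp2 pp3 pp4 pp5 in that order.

Answer: 2 4 4 4 1 1

Derivation:
Op 1: fork(P0) -> P1. 4 ppages; refcounts: pp0:2 pp1:2 pp2:2 pp3:2
Op 2: fork(P0) -> P2. 4 ppages; refcounts: pp0:3 pp1:3 pp2:3 pp3:3
Op 3: write(P0, v0, 115). refcount(pp0)=3>1 -> COPY to pp4. 5 ppages; refcounts: pp0:2 pp1:3 pp2:3 pp3:3 pp4:1
Op 4: read(P1, v3) -> 48. No state change.
Op 5: fork(P0) -> P3. 5 ppages; refcounts: pp0:2 pp1:4 pp2:4 pp3:4 pp4:2
Op 6: read(P0, v3) -> 48. No state change.
Op 7: write(P3, v0, 179). refcount(pp4)=2>1 -> COPY to pp5. 6 ppages; refcounts: pp0:2 pp1:4 pp2:4 pp3:4 pp4:1 pp5:1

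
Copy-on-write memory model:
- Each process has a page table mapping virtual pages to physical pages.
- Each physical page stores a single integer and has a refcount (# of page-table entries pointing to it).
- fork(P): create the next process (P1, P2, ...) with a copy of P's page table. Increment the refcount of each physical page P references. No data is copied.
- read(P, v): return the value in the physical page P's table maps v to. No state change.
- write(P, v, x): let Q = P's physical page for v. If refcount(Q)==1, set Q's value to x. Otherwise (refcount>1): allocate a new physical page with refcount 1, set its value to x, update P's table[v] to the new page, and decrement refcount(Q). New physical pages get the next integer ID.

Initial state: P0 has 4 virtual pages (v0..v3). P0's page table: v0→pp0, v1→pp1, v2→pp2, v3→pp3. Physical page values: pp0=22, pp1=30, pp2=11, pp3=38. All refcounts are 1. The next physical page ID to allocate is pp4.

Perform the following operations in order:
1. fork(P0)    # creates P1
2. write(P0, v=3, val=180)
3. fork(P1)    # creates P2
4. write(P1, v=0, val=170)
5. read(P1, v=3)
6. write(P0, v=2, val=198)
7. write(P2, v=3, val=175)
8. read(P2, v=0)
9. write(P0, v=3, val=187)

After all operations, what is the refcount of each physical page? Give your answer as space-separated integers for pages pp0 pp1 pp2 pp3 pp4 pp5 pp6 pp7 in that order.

Answer: 2 3 2 1 1 1 1 1

Derivation:
Op 1: fork(P0) -> P1. 4 ppages; refcounts: pp0:2 pp1:2 pp2:2 pp3:2
Op 2: write(P0, v3, 180). refcount(pp3)=2>1 -> COPY to pp4. 5 ppages; refcounts: pp0:2 pp1:2 pp2:2 pp3:1 pp4:1
Op 3: fork(P1) -> P2. 5 ppages; refcounts: pp0:3 pp1:3 pp2:3 pp3:2 pp4:1
Op 4: write(P1, v0, 170). refcount(pp0)=3>1 -> COPY to pp5. 6 ppages; refcounts: pp0:2 pp1:3 pp2:3 pp3:2 pp4:1 pp5:1
Op 5: read(P1, v3) -> 38. No state change.
Op 6: write(P0, v2, 198). refcount(pp2)=3>1 -> COPY to pp6. 7 ppages; refcounts: pp0:2 pp1:3 pp2:2 pp3:2 pp4:1 pp5:1 pp6:1
Op 7: write(P2, v3, 175). refcount(pp3)=2>1 -> COPY to pp7. 8 ppages; refcounts: pp0:2 pp1:3 pp2:2 pp3:1 pp4:1 pp5:1 pp6:1 pp7:1
Op 8: read(P2, v0) -> 22. No state change.
Op 9: write(P0, v3, 187). refcount(pp4)=1 -> write in place. 8 ppages; refcounts: pp0:2 pp1:3 pp2:2 pp3:1 pp4:1 pp5:1 pp6:1 pp7:1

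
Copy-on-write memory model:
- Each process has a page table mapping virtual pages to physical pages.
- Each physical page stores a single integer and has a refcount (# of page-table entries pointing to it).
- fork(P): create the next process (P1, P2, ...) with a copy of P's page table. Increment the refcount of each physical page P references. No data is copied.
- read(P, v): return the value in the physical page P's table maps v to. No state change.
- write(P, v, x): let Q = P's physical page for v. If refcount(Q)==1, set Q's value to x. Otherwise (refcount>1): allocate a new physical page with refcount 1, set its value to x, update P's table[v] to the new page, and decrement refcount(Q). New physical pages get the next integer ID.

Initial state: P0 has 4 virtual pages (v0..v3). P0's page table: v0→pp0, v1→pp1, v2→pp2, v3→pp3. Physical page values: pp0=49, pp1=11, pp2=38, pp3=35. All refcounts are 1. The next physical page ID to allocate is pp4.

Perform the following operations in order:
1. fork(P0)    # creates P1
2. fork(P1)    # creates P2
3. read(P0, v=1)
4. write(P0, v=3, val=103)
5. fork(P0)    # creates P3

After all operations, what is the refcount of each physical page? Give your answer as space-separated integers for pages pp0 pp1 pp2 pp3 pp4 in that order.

Op 1: fork(P0) -> P1. 4 ppages; refcounts: pp0:2 pp1:2 pp2:2 pp3:2
Op 2: fork(P1) -> P2. 4 ppages; refcounts: pp0:3 pp1:3 pp2:3 pp3:3
Op 3: read(P0, v1) -> 11. No state change.
Op 4: write(P0, v3, 103). refcount(pp3)=3>1 -> COPY to pp4. 5 ppages; refcounts: pp0:3 pp1:3 pp2:3 pp3:2 pp4:1
Op 5: fork(P0) -> P3. 5 ppages; refcounts: pp0:4 pp1:4 pp2:4 pp3:2 pp4:2

Answer: 4 4 4 2 2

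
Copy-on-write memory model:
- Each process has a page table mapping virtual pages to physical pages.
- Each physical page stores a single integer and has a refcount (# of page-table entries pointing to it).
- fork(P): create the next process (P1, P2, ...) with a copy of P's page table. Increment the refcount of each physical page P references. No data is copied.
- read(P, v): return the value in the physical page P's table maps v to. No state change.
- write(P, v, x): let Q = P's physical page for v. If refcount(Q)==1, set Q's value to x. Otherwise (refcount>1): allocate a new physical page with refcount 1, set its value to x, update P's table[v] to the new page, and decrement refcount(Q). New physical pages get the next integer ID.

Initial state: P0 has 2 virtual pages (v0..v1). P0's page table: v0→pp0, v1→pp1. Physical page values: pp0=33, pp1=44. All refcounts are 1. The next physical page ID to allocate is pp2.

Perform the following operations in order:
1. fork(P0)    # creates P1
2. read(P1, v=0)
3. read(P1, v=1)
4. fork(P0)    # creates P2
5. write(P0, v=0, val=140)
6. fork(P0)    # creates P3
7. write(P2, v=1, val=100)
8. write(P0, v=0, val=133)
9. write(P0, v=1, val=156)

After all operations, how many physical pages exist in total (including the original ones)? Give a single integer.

Op 1: fork(P0) -> P1. 2 ppages; refcounts: pp0:2 pp1:2
Op 2: read(P1, v0) -> 33. No state change.
Op 3: read(P1, v1) -> 44. No state change.
Op 4: fork(P0) -> P2. 2 ppages; refcounts: pp0:3 pp1:3
Op 5: write(P0, v0, 140). refcount(pp0)=3>1 -> COPY to pp2. 3 ppages; refcounts: pp0:2 pp1:3 pp2:1
Op 6: fork(P0) -> P3. 3 ppages; refcounts: pp0:2 pp1:4 pp2:2
Op 7: write(P2, v1, 100). refcount(pp1)=4>1 -> COPY to pp3. 4 ppages; refcounts: pp0:2 pp1:3 pp2:2 pp3:1
Op 8: write(P0, v0, 133). refcount(pp2)=2>1 -> COPY to pp4. 5 ppages; refcounts: pp0:2 pp1:3 pp2:1 pp3:1 pp4:1
Op 9: write(P0, v1, 156). refcount(pp1)=3>1 -> COPY to pp5. 6 ppages; refcounts: pp0:2 pp1:2 pp2:1 pp3:1 pp4:1 pp5:1

Answer: 6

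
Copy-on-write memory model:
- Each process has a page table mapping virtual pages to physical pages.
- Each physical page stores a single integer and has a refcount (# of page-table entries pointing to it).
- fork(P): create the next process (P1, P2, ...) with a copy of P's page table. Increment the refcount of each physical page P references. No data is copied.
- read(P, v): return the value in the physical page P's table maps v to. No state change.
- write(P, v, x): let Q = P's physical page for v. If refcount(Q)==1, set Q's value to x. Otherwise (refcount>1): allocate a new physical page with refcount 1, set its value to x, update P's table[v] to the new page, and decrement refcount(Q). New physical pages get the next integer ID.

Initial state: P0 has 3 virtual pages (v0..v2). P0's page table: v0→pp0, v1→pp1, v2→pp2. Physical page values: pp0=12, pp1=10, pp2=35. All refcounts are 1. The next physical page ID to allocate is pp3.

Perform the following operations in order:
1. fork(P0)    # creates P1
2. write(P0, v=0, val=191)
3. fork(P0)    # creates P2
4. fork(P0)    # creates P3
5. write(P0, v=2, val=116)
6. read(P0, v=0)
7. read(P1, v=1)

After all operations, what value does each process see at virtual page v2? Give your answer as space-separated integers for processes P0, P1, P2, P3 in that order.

Answer: 116 35 35 35

Derivation:
Op 1: fork(P0) -> P1. 3 ppages; refcounts: pp0:2 pp1:2 pp2:2
Op 2: write(P0, v0, 191). refcount(pp0)=2>1 -> COPY to pp3. 4 ppages; refcounts: pp0:1 pp1:2 pp2:2 pp3:1
Op 3: fork(P0) -> P2. 4 ppages; refcounts: pp0:1 pp1:3 pp2:3 pp3:2
Op 4: fork(P0) -> P3. 4 ppages; refcounts: pp0:1 pp1:4 pp2:4 pp3:3
Op 5: write(P0, v2, 116). refcount(pp2)=4>1 -> COPY to pp4. 5 ppages; refcounts: pp0:1 pp1:4 pp2:3 pp3:3 pp4:1
Op 6: read(P0, v0) -> 191. No state change.
Op 7: read(P1, v1) -> 10. No state change.
P0: v2 -> pp4 = 116
P1: v2 -> pp2 = 35
P2: v2 -> pp2 = 35
P3: v2 -> pp2 = 35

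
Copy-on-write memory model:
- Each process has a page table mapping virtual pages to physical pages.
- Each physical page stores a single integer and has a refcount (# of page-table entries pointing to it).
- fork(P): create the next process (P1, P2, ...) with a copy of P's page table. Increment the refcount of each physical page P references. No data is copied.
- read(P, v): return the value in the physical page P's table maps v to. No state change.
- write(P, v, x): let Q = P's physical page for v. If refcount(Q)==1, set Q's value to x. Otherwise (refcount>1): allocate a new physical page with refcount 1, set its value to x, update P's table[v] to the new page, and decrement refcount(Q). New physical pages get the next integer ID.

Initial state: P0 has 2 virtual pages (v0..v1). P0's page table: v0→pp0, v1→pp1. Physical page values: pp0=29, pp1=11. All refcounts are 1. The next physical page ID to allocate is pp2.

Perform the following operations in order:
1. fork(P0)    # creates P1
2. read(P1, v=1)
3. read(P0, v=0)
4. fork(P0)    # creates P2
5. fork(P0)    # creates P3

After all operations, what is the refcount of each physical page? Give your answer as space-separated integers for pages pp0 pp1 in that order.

Answer: 4 4

Derivation:
Op 1: fork(P0) -> P1. 2 ppages; refcounts: pp0:2 pp1:2
Op 2: read(P1, v1) -> 11. No state change.
Op 3: read(P0, v0) -> 29. No state change.
Op 4: fork(P0) -> P2. 2 ppages; refcounts: pp0:3 pp1:3
Op 5: fork(P0) -> P3. 2 ppages; refcounts: pp0:4 pp1:4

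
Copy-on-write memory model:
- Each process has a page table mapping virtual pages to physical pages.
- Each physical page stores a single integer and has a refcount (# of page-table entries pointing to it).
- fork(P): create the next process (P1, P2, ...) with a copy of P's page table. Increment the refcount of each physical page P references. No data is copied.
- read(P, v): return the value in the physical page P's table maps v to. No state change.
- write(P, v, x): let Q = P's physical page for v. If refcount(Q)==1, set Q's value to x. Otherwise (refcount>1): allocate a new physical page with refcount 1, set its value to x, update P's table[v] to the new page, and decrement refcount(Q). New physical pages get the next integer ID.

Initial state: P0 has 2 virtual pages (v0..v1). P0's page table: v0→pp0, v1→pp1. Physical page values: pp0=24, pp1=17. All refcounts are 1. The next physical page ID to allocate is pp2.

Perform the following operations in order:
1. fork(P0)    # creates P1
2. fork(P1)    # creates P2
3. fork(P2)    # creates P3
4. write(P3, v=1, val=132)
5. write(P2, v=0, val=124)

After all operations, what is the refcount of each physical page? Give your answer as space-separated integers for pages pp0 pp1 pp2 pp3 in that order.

Op 1: fork(P0) -> P1. 2 ppages; refcounts: pp0:2 pp1:2
Op 2: fork(P1) -> P2. 2 ppages; refcounts: pp0:3 pp1:3
Op 3: fork(P2) -> P3. 2 ppages; refcounts: pp0:4 pp1:4
Op 4: write(P3, v1, 132). refcount(pp1)=4>1 -> COPY to pp2. 3 ppages; refcounts: pp0:4 pp1:3 pp2:1
Op 5: write(P2, v0, 124). refcount(pp0)=4>1 -> COPY to pp3. 4 ppages; refcounts: pp0:3 pp1:3 pp2:1 pp3:1

Answer: 3 3 1 1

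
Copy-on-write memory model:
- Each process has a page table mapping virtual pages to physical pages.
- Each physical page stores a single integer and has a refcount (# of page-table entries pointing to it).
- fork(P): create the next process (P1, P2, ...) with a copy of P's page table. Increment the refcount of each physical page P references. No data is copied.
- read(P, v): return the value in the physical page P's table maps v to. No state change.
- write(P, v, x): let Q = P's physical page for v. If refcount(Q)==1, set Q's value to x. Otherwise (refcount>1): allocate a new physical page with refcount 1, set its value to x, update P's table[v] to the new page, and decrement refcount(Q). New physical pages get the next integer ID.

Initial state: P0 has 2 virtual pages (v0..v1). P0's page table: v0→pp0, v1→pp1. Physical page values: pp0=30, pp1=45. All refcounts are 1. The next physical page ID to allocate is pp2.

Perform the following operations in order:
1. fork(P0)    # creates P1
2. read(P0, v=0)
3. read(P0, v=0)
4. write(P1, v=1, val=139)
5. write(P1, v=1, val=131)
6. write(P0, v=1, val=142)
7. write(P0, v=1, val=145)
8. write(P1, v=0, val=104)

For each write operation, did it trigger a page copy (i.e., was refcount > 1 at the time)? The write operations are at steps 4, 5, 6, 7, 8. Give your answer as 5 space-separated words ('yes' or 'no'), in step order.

Op 1: fork(P0) -> P1. 2 ppages; refcounts: pp0:2 pp1:2
Op 2: read(P0, v0) -> 30. No state change.
Op 3: read(P0, v0) -> 30. No state change.
Op 4: write(P1, v1, 139). refcount(pp1)=2>1 -> COPY to pp2. 3 ppages; refcounts: pp0:2 pp1:1 pp2:1
Op 5: write(P1, v1, 131). refcount(pp2)=1 -> write in place. 3 ppages; refcounts: pp0:2 pp1:1 pp2:1
Op 6: write(P0, v1, 142). refcount(pp1)=1 -> write in place. 3 ppages; refcounts: pp0:2 pp1:1 pp2:1
Op 7: write(P0, v1, 145). refcount(pp1)=1 -> write in place. 3 ppages; refcounts: pp0:2 pp1:1 pp2:1
Op 8: write(P1, v0, 104). refcount(pp0)=2>1 -> COPY to pp3. 4 ppages; refcounts: pp0:1 pp1:1 pp2:1 pp3:1

yes no no no yes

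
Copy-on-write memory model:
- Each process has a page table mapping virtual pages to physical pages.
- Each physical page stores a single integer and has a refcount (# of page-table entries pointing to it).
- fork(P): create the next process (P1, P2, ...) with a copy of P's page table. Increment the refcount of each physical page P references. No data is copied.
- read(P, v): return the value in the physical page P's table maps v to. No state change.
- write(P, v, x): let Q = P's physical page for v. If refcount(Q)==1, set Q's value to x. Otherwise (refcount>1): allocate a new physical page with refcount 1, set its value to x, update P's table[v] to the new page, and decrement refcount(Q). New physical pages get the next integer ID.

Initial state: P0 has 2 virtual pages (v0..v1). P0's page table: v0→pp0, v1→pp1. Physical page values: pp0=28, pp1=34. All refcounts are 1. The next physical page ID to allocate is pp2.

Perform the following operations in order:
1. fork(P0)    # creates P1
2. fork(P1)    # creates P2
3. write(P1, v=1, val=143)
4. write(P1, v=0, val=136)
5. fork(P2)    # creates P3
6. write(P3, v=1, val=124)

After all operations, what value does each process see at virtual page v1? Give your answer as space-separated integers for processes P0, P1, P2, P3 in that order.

Answer: 34 143 34 124

Derivation:
Op 1: fork(P0) -> P1. 2 ppages; refcounts: pp0:2 pp1:2
Op 2: fork(P1) -> P2. 2 ppages; refcounts: pp0:3 pp1:3
Op 3: write(P1, v1, 143). refcount(pp1)=3>1 -> COPY to pp2. 3 ppages; refcounts: pp0:3 pp1:2 pp2:1
Op 4: write(P1, v0, 136). refcount(pp0)=3>1 -> COPY to pp3. 4 ppages; refcounts: pp0:2 pp1:2 pp2:1 pp3:1
Op 5: fork(P2) -> P3. 4 ppages; refcounts: pp0:3 pp1:3 pp2:1 pp3:1
Op 6: write(P3, v1, 124). refcount(pp1)=3>1 -> COPY to pp4. 5 ppages; refcounts: pp0:3 pp1:2 pp2:1 pp3:1 pp4:1
P0: v1 -> pp1 = 34
P1: v1 -> pp2 = 143
P2: v1 -> pp1 = 34
P3: v1 -> pp4 = 124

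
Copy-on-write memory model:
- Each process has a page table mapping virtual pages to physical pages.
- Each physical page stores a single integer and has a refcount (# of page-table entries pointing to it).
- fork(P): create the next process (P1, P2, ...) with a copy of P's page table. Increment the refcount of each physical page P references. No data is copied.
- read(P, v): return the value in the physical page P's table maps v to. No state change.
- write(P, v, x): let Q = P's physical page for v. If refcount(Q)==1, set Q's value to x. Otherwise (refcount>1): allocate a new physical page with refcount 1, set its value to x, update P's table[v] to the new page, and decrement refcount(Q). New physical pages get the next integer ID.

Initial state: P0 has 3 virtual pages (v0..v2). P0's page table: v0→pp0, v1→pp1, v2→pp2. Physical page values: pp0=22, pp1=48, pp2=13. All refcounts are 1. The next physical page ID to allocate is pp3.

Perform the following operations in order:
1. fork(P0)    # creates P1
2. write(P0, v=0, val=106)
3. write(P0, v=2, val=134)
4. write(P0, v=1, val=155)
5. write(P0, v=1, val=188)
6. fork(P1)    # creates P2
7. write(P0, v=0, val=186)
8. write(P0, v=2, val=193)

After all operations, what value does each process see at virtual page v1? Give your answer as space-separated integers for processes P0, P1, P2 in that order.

Answer: 188 48 48

Derivation:
Op 1: fork(P0) -> P1. 3 ppages; refcounts: pp0:2 pp1:2 pp2:2
Op 2: write(P0, v0, 106). refcount(pp0)=2>1 -> COPY to pp3. 4 ppages; refcounts: pp0:1 pp1:2 pp2:2 pp3:1
Op 3: write(P0, v2, 134). refcount(pp2)=2>1 -> COPY to pp4. 5 ppages; refcounts: pp0:1 pp1:2 pp2:1 pp3:1 pp4:1
Op 4: write(P0, v1, 155). refcount(pp1)=2>1 -> COPY to pp5. 6 ppages; refcounts: pp0:1 pp1:1 pp2:1 pp3:1 pp4:1 pp5:1
Op 5: write(P0, v1, 188). refcount(pp5)=1 -> write in place. 6 ppages; refcounts: pp0:1 pp1:1 pp2:1 pp3:1 pp4:1 pp5:1
Op 6: fork(P1) -> P2. 6 ppages; refcounts: pp0:2 pp1:2 pp2:2 pp3:1 pp4:1 pp5:1
Op 7: write(P0, v0, 186). refcount(pp3)=1 -> write in place. 6 ppages; refcounts: pp0:2 pp1:2 pp2:2 pp3:1 pp4:1 pp5:1
Op 8: write(P0, v2, 193). refcount(pp4)=1 -> write in place. 6 ppages; refcounts: pp0:2 pp1:2 pp2:2 pp3:1 pp4:1 pp5:1
P0: v1 -> pp5 = 188
P1: v1 -> pp1 = 48
P2: v1 -> pp1 = 48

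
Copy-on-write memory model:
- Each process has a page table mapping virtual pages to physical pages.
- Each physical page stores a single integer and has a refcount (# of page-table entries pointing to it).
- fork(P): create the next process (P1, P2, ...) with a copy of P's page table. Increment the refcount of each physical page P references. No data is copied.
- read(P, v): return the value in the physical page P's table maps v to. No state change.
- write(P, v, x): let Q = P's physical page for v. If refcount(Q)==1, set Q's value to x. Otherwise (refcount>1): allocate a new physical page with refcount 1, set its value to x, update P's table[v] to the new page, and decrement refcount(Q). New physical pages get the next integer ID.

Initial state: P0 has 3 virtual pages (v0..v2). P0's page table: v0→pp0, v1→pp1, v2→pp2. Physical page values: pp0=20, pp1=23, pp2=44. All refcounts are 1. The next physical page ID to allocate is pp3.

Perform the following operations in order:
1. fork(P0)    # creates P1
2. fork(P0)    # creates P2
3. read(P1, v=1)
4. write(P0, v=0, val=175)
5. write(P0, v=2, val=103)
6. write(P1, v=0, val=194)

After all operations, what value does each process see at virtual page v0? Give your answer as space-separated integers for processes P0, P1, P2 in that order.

Answer: 175 194 20

Derivation:
Op 1: fork(P0) -> P1. 3 ppages; refcounts: pp0:2 pp1:2 pp2:2
Op 2: fork(P0) -> P2. 3 ppages; refcounts: pp0:3 pp1:3 pp2:3
Op 3: read(P1, v1) -> 23. No state change.
Op 4: write(P0, v0, 175). refcount(pp0)=3>1 -> COPY to pp3. 4 ppages; refcounts: pp0:2 pp1:3 pp2:3 pp3:1
Op 5: write(P0, v2, 103). refcount(pp2)=3>1 -> COPY to pp4. 5 ppages; refcounts: pp0:2 pp1:3 pp2:2 pp3:1 pp4:1
Op 6: write(P1, v0, 194). refcount(pp0)=2>1 -> COPY to pp5. 6 ppages; refcounts: pp0:1 pp1:3 pp2:2 pp3:1 pp4:1 pp5:1
P0: v0 -> pp3 = 175
P1: v0 -> pp5 = 194
P2: v0 -> pp0 = 20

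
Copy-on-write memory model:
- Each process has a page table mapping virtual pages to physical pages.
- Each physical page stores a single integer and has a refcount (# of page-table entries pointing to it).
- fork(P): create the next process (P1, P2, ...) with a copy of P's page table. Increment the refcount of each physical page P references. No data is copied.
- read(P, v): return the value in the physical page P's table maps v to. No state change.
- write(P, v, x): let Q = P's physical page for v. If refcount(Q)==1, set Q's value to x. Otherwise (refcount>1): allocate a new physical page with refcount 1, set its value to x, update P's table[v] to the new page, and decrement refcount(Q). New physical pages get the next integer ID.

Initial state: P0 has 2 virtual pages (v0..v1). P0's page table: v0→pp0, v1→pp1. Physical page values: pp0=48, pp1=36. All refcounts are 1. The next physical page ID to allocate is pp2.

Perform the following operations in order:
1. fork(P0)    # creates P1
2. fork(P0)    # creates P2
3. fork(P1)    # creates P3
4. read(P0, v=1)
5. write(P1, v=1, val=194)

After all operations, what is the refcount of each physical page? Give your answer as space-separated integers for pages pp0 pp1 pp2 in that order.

Op 1: fork(P0) -> P1. 2 ppages; refcounts: pp0:2 pp1:2
Op 2: fork(P0) -> P2. 2 ppages; refcounts: pp0:3 pp1:3
Op 3: fork(P1) -> P3. 2 ppages; refcounts: pp0:4 pp1:4
Op 4: read(P0, v1) -> 36. No state change.
Op 5: write(P1, v1, 194). refcount(pp1)=4>1 -> COPY to pp2. 3 ppages; refcounts: pp0:4 pp1:3 pp2:1

Answer: 4 3 1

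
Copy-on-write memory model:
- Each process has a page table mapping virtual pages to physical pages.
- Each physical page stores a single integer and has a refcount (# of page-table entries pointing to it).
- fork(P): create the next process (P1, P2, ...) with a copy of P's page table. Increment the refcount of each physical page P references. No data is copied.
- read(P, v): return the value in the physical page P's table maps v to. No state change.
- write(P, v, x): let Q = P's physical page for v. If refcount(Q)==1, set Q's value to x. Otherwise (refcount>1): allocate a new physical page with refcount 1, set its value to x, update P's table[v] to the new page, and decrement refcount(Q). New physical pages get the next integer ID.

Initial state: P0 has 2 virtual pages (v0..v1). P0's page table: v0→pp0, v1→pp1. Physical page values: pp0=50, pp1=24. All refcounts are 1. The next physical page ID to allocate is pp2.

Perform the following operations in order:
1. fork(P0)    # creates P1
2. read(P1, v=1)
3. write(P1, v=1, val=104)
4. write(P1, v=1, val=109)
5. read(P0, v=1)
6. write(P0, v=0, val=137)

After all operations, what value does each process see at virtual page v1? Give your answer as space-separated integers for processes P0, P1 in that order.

Answer: 24 109

Derivation:
Op 1: fork(P0) -> P1. 2 ppages; refcounts: pp0:2 pp1:2
Op 2: read(P1, v1) -> 24. No state change.
Op 3: write(P1, v1, 104). refcount(pp1)=2>1 -> COPY to pp2. 3 ppages; refcounts: pp0:2 pp1:1 pp2:1
Op 4: write(P1, v1, 109). refcount(pp2)=1 -> write in place. 3 ppages; refcounts: pp0:2 pp1:1 pp2:1
Op 5: read(P0, v1) -> 24. No state change.
Op 6: write(P0, v0, 137). refcount(pp0)=2>1 -> COPY to pp3. 4 ppages; refcounts: pp0:1 pp1:1 pp2:1 pp3:1
P0: v1 -> pp1 = 24
P1: v1 -> pp2 = 109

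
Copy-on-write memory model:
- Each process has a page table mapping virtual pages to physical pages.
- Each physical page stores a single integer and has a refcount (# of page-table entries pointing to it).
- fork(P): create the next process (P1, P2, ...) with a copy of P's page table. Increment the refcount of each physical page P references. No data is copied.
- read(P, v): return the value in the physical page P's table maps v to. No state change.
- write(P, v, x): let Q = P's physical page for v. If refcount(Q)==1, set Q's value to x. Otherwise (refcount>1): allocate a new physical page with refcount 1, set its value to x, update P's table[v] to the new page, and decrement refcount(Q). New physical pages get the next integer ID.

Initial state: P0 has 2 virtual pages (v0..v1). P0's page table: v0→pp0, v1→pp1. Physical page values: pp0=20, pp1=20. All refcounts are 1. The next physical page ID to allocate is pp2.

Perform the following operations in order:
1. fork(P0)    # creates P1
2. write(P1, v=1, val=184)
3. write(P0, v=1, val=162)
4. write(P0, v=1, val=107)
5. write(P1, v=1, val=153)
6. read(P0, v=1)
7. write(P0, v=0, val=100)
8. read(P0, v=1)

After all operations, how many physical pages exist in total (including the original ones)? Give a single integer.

Answer: 4

Derivation:
Op 1: fork(P0) -> P1. 2 ppages; refcounts: pp0:2 pp1:2
Op 2: write(P1, v1, 184). refcount(pp1)=2>1 -> COPY to pp2. 3 ppages; refcounts: pp0:2 pp1:1 pp2:1
Op 3: write(P0, v1, 162). refcount(pp1)=1 -> write in place. 3 ppages; refcounts: pp0:2 pp1:1 pp2:1
Op 4: write(P0, v1, 107). refcount(pp1)=1 -> write in place. 3 ppages; refcounts: pp0:2 pp1:1 pp2:1
Op 5: write(P1, v1, 153). refcount(pp2)=1 -> write in place. 3 ppages; refcounts: pp0:2 pp1:1 pp2:1
Op 6: read(P0, v1) -> 107. No state change.
Op 7: write(P0, v0, 100). refcount(pp0)=2>1 -> COPY to pp3. 4 ppages; refcounts: pp0:1 pp1:1 pp2:1 pp3:1
Op 8: read(P0, v1) -> 107. No state change.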